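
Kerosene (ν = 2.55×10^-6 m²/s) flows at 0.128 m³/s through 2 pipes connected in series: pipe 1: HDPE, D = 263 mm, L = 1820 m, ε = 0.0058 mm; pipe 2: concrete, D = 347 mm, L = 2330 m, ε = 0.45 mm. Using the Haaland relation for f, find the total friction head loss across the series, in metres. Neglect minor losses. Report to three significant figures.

Pipe 1: V = 2.356 m/s, Re = 2.43×10^5, ε/D = 2.21×10^-5, f = 0.01509, h_1 = f(L/D)V²/2g = 29.54 m
Pipe 2: V = 1.354 m/s, Re = 1.84×10^5, ε/D = 0.00130, f = 0.02211, h_2 = f(L/D)V²/2g = 13.86 m
Series → Q common, losses add: H = Σh = 43.40 m

H ≈ 43.4 m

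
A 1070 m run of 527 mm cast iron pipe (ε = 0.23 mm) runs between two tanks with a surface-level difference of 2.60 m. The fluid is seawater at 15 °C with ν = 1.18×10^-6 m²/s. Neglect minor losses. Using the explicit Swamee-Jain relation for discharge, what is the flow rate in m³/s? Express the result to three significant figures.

Q ≈ 0.264 m³/s

Swamee-Jain (Type II): Q = -0.965·√(gD⁵h_f/L)·ln[ε/(3.7D) + √(3.17ν²L/(gD³h_f))]
√(gD⁵h_f/L) = √(9.81·0.527⁵·2.60/1070) = 0.03113
ε/(3.7D) = 1.18×10^-4; √(3.17ν²L/(gD³h_f)) = 3.56×10^-5
Q = -0.965·0.03113·ln(1.535×10^-4) = 0.2638 m³/s
Check: V = 1.21 m/s, Re = 5.40×10^5, f = 0.01729, h_f = 2.62 m ≈ 2.60 m ✓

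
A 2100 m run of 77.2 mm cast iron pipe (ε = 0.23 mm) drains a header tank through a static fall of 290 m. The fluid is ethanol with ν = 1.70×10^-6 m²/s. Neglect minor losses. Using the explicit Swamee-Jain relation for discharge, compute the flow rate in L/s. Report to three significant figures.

Q ≈ 13.0 L/s

Swamee-Jain (Type II): Q = -0.965·√(gD⁵h_f/L)·ln[ε/(3.7D) + √(3.17ν²L/(gD³h_f))]
√(gD⁵h_f/L) = √(9.81·0.0772⁵·290/2100) = 0.001927
ε/(3.7D) = 8.05×10^-4; √(3.17ν²L/(gD³h_f)) = 1.21×10^-4
Q = -0.965·0.001927·ln(9.264×10^-4) = 0.01299 m³/s
Check: V = 2.78 m/s, Re = 1.26×10^5, f = 0.02739, h_f = 292 m ≈ 290 m ✓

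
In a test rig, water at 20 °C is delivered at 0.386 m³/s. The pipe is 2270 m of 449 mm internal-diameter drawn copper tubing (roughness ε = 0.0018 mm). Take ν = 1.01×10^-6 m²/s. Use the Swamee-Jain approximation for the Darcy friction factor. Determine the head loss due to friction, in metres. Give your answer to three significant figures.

V = 4Q/(πD²) = 4·0.386/(π·0.449²) = 2.438 m/s
Re = VD/ν = 2.438·0.449/1.01×10^-6 = 1.08×10^6 → turbulent
ε/D = 0.0018/449 = 4.01×10^-6
Swamee-Jain: f = 0.01156
h_f = f(L/D)V²/(2g) = 0.01156·(2270/0.449)·2.438²/(2·9.81) = 17.70 m

h_f ≈ 17.7 m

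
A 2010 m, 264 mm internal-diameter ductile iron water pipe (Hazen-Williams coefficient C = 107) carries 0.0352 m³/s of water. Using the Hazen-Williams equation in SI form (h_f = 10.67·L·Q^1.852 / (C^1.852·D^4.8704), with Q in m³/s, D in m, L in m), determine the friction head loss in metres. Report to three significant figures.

h_f = 10.67·2010·0.0352^1.852 / (107^1.852·0.264^4.8704) = 4.991 m

h_f ≈ 4.99 m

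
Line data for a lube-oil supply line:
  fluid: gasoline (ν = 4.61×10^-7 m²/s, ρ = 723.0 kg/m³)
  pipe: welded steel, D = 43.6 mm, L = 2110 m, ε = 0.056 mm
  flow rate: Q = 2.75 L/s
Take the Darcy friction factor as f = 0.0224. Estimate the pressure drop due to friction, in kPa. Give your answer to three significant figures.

V = 4Q/(πD²) = 4·0.00275/(π·0.0436²) = 1.842 m/s
h_f = f(L/D)V²/(2g) = 0.02240·(2110/0.0436)·1.842²/(2·9.81) = 187.4 m
Δp = ρg·h_f = 723.0·9.81·187.4 = 1330 kPa

Δp ≈ 1330 kPa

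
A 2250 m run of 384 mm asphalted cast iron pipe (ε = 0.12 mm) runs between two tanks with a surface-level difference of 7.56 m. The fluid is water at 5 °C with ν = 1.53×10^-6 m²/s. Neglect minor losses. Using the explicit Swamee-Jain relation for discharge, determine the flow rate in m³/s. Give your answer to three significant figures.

Q ≈ 0.141 m³/s

Swamee-Jain (Type II): Q = -0.965·√(gD⁵h_f/L)·ln[ε/(3.7D) + √(3.17ν²L/(gD³h_f))]
√(gD⁵h_f/L) = √(9.81·0.384⁵·7.56/2250) = 0.01659
ε/(3.7D) = 8.45×10^-5; √(3.17ν²L/(gD³h_f)) = 6.31×10^-5
Q = -0.965·0.01659·ln(1.475×10^-4) = 0.1412 m³/s
Check: V = 1.22 m/s, Re = 3.06×10^5, f = 0.01712, h_f = 7.60 m ≈ 7.56 m ✓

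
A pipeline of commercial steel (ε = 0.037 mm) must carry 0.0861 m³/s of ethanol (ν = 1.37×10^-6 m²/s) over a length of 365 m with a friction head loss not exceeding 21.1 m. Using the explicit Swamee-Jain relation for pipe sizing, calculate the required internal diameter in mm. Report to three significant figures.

D ≈ 178 mm

Swamee-Jain (Type III): D = 0.66·[ε^1.25·(LQ²/(gh_f))^4.75 + ν·Q^9.4·(L/(gh_f))^5.2]^0.04
LQ²/(gh_f) = 0.01307; L/(gh_f) = 1.763
Term 1 = ε^1.25·(…)^4.75 = 3.26×10^-15; Term 2 = ν·Q^9.4·(…)^5.2 = 2.55×10^-15
D = 0.66·(3.26×10^-15 + 2.55×10^-15)^0.04 = 0.1779 m = 178 mm
Check: V = 3.46 m/s, Re = 4.50×10^5, f = 0.01573, h_f = 19.8 m ≈ 21.1 m ✓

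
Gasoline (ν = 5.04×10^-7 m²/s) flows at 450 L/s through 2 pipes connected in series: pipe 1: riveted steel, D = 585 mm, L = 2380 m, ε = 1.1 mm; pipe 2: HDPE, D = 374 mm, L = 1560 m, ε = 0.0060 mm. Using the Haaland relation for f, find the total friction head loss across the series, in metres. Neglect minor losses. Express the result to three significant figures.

H ≈ 50.3 m

Pipe 1: V = 1.674 m/s, Re = 1.94×10^6, ε/D = 0.00188, f = 0.02317, h_1 = f(L/D)V²/2g = 13.47 m
Pipe 2: V = 4.096 m/s, Re = 3.04×10^6, ε/D = 1.60×10^-5, f = 0.01031, h_2 = f(L/D)V²/2g = 36.79 m
Series → Q common, losses add: H = Σh = 50.26 m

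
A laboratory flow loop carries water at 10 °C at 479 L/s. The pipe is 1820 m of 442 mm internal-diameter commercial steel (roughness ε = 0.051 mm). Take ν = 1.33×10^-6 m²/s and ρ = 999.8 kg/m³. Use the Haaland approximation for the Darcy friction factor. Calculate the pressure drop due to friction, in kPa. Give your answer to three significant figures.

Δp ≈ 271 kPa

V = 4Q/(πD²) = 4·0.479/(π·0.442²) = 3.122 m/s
Re = VD/ν = 3.122·0.442/1.33×10^-6 = 1.04×10^6 → turbulent
ε/D = 0.051/442 = 1.15×10^-4
Haaland: f = 0.01351
h_f = f(L/D)V²/(2g) = 0.01351·(1820/0.442)·3.122²/(2·9.81) = 27.63 m
Δp = ρg·h_f = 999.8·9.81·27.63 = 271.0 kPa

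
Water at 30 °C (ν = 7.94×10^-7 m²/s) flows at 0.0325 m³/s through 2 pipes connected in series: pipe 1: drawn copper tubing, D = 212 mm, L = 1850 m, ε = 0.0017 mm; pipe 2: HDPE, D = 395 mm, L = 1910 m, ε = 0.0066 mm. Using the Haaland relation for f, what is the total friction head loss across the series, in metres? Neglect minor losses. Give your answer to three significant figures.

Pipe 1: V = 0.9207 m/s, Re = 2.46×10^5, ε/D = 8.02×10^-6, f = 0.01495, h_1 = f(L/D)V²/2g = 5.636 m
Pipe 2: V = 0.2652 m/s, Re = 1.32×10^5, ε/D = 1.67×10^-5, f = 0.01691, h_2 = f(L/D)V²/2g = 0.2932 m
Series → Q common, losses add: H = Σh = 5.929 m

H ≈ 5.93 m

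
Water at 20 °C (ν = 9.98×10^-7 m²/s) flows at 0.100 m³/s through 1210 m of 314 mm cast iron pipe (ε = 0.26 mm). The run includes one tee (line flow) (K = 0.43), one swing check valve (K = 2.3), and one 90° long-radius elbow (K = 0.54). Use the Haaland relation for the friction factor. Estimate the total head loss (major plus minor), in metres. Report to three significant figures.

H_L ≈ 6.67 m

V = 4Q/(πD²) = 1.291 m/s; V²/2g = 0.08500 m
Re = 4.06×10^5, ε/D = 8.28×10^-4 → f = 0.01953 (Haaland)
Major: h_f = f(L/D)·V²/2g = 0.01953·3854·0.08500 = 6.396 m
Minor: ΣK = 3.27; h_m = ΣK·V²/2g = 0.2779 m
Total H_L = 6.396 + 0.2779 = 6.674 m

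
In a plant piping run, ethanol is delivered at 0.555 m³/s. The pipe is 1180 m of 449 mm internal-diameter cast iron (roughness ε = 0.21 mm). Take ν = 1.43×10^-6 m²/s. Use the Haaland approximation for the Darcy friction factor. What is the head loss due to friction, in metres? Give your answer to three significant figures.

V = 4Q/(πD²) = 4·0.555/(π·0.449²) = 3.505 m/s
Re = VD/ν = 3.505·0.449/1.43×10^-6 = 1.10×10^6 → turbulent
ε/D = 0.21/449 = 4.68×10^-4
Haaland: f = 0.01691
h_f = f(L/D)V²/(2g) = 0.01691·(1180/0.449)·3.505²/(2·9.81) = 27.82 m

h_f ≈ 27.8 m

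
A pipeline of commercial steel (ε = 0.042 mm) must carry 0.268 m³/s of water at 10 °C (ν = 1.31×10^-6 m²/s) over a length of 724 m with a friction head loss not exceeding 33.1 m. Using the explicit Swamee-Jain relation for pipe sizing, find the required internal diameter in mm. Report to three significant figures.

Swamee-Jain (Type III): D = 0.66·[ε^1.25·(LQ²/(gh_f))^4.75 + ν·Q^9.4·(L/(gh_f))^5.2]^0.04
LQ²/(gh_f) = 0.1601; L/(gh_f) = 2.230
Term 1 = ε^1.25·(…)^4.75 = 5.63×10^-10; Term 2 = ν·Q^9.4·(…)^5.2 = 3.57×10^-10
D = 0.66·(5.63×10^-10 + 3.57×10^-10)^0.04 = 0.2871 m = 287 mm
Check: V = 4.14 m/s, Re = 9.07×10^5, f = 0.01424, h_f = 31.3 m ≈ 33.1 m ✓

D ≈ 287 mm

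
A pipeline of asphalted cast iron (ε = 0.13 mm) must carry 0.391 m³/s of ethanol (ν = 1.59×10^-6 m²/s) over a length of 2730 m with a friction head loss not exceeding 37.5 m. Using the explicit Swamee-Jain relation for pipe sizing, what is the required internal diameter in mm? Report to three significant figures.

D ≈ 437 mm

Swamee-Jain (Type III): D = 0.66·[ε^1.25·(LQ²/(gh_f))^4.75 + ν·Q^9.4·(L/(gh_f))^5.2]^0.04
LQ²/(gh_f) = 1.135; L/(gh_f) = 7.421
Term 1 = ε^1.25·(…)^4.75 = 2.53×10^-5; Term 2 = ν·Q^9.4·(…)^5.2 = 7.84×10^-6
D = 0.66·(2.53×10^-5 + 7.84×10^-6)^0.04 = 0.4369 m = 437 mm
Check: V = 2.61 m/s, Re = 7.17×10^5, f = 0.01599, h_f = 34.7 m ≈ 37.5 m ✓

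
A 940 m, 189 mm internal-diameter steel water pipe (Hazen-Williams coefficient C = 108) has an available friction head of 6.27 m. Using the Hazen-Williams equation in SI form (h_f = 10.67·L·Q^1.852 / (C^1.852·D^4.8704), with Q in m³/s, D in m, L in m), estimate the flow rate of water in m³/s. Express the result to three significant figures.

Rearranging: Q = [h_f·C^1.852·D^4.8704 / (10.67·L)]^(1/1.852)
Q = [6.27·108^1.852·0.189^4.8704 / (10.67·940)]^0.540 = 0.02515 m³/s

Q ≈ 0.0252 m³/s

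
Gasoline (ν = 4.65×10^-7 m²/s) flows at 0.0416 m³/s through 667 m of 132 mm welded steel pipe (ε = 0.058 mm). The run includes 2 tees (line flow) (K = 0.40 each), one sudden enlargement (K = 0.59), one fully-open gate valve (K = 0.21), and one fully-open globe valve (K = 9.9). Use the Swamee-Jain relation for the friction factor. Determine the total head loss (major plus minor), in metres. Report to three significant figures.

V = 4Q/(πD²) = 3.040 m/s; V²/2g = 0.4710 m
Re = 8.63×10^5, ε/D = 4.39×10^-4 → f = 0.01696 (Swamee-Jain)
Major: h_f = f(L/D)·V²/2g = 0.01696·5053·0.4710 = 40.37 m
Minor: ΣK = 11.5; h_m = ΣK·V²/2g = 5.416 m
Total H_L = 40.37 + 5.416 = 45.79 m

H_L ≈ 45.8 m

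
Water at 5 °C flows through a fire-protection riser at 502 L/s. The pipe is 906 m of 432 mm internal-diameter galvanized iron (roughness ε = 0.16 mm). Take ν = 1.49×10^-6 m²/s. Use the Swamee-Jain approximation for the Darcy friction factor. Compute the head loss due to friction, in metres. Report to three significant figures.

V = 4Q/(πD²) = 4·0.502/(π·0.432²) = 3.425 m/s
Re = VD/ν = 3.425·0.432/1.49×10^-6 = 9.93×10^5 → turbulent
ε/D = 0.16/432 = 3.70×10^-4
Swamee-Jain: f = 0.01635
h_f = f(L/D)V²/(2g) = 0.01635·(906/0.432)·3.425²/(2·9.81) = 20.51 m

h_f ≈ 20.5 m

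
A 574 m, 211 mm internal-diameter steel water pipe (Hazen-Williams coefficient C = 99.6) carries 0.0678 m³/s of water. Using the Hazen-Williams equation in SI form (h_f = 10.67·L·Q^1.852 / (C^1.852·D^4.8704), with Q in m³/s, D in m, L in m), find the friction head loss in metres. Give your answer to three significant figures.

h_f ≈ 16.3 m

h_f = 10.67·574·0.0678^1.852 / (99.6^1.852·0.211^4.8704) = 16.32 m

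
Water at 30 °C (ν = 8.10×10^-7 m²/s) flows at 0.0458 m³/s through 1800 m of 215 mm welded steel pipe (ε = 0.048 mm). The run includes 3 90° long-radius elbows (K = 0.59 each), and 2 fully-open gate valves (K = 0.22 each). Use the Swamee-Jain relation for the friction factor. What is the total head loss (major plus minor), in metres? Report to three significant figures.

V = 4Q/(πD²) = 1.262 m/s; V²/2g = 0.08111 m
Re = 3.35×10^5, ε/D = 2.23×10^-4 → f = 0.01631 (Swamee-Jain)
Major: h_f = f(L/D)·V²/2g = 0.01631·8372·0.08111 = 11.07 m
Minor: ΣK = 2.21; h_m = ΣK·V²/2g = 0.1793 m
Total H_L = 11.07 + 0.1793 = 11.25 m

H_L ≈ 11.3 m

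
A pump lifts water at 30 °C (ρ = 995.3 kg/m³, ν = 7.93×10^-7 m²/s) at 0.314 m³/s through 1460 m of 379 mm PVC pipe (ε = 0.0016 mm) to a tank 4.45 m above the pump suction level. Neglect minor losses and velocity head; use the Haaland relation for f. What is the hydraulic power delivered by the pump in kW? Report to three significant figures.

P_hyd ≈ 65.6 kW

V = 4Q/(πD²) = 2.783 m/s; Re = 1.33×10^6; ε/D = 4.22×10^-6; f = 0.01114
h_f = f(L/D)V²/2g = 16.94 m
Total head H = z + h_f = 4.45 + 16.94 = 21.39 m
P_hyd = ρgQH = 995.3·9.81·0.314·21.39 = 65.58 kW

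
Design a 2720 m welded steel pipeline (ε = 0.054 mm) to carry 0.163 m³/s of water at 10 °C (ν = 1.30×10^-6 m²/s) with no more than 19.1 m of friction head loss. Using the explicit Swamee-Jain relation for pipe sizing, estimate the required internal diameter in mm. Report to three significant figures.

Swamee-Jain (Type III): D = 0.66·[ε^1.25·(LQ²/(gh_f))^4.75 + ν·Q^9.4·(L/(gh_f))^5.2]^0.04
LQ²/(gh_f) = 0.3857; L/(gh_f) = 14.52
Term 1 = ε^1.25·(…)^4.75 = 5.01×10^-8; Term 2 = ν·Q^9.4·(…)^5.2 = 5.63×10^-8
D = 0.66·(5.01×10^-8 + 5.63×10^-8)^0.04 = 0.3472 m = 347 mm
Check: V = 1.72 m/s, Re = 4.60×10^5, f = 0.01520, h_f = 18.0 m ≈ 19.1 m ✓

D ≈ 347 mm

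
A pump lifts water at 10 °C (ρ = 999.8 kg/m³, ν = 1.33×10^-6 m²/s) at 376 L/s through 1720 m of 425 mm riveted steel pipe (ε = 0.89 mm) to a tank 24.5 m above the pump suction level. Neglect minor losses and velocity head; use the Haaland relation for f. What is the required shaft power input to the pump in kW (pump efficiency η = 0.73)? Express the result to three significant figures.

P_shaft ≈ 299 kW

V = 4Q/(πD²) = 2.650 m/s; Re = 8.47×10^5; ε/D = 0.00209; f = 0.02394
h_f = f(L/D)V²/2g = 34.69 m
Total head H = z + h_f = 24.5 + 34.69 = 59.19 m
P_hyd = ρgQH = 999.8·9.81·0.376·59.19 = 218.3 kW
P_shaft = P_hyd/η = 218.3/0.73 = 299.0 kW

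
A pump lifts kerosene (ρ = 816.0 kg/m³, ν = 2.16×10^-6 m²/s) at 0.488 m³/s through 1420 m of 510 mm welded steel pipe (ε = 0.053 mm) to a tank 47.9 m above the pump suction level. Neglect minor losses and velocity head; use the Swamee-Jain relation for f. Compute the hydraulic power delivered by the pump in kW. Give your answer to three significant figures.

P_hyd ≈ 232 kW

V = 4Q/(πD²) = 2.389 m/s; Re = 5.64×10^5; ε/D = 1.04×10^-4; f = 0.01432
h_f = f(L/D)V²/2g = 11.60 m
Total head H = z + h_f = 47.9 + 11.60 = 59.50 m
P_hyd = ρgQH = 816.0·9.81·0.488·59.50 = 232.4 kW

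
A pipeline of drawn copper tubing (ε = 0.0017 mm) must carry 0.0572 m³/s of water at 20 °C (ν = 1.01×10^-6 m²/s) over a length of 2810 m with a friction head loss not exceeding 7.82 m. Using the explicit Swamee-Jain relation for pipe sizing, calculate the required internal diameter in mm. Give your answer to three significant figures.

Swamee-Jain (Type III): D = 0.66·[ε^1.25·(LQ²/(gh_f))^4.75 + ν·Q^9.4·(L/(gh_f))^5.2]^0.04
LQ²/(gh_f) = 0.1198; L/(gh_f) = 36.63
Term 1 = ε^1.25·(…)^4.75 = 2.58×10^-12; Term 2 = ν·Q^9.4·(…)^5.2 = 2.86×10^-10
D = 0.66·(2.58×10^-12 + 2.86×10^-10)^0.04 = 0.2741 m = 274 mm
Check: V = 0.969 m/s, Re = 2.63×10^5, f = 0.01480, h_f = 7.27 m ≈ 7.82 m ✓

D ≈ 274 mm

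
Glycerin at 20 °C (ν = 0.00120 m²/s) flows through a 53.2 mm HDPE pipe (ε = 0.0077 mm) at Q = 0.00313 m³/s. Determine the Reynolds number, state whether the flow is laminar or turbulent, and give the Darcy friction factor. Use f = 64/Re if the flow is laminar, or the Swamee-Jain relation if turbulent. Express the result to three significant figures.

V = 4Q/(πD²) = 1.408 m/s
Re = VD/ν = 1.408·0.0532/0.00120 = 62.4
Re < 2300 → laminar → f = 64/Re = 1.025

Re ≈ 62.4; laminar; f = 64/Re ≈ 1.03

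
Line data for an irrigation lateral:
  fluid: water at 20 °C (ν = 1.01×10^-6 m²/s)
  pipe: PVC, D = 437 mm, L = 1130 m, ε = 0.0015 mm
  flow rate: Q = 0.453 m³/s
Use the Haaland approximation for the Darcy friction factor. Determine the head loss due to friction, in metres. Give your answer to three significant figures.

V = 4Q/(πD²) = 4·0.453/(π·0.437²) = 3.020 m/s
Re = VD/ν = 3.020·0.437/1.01×10^-6 = 1.31×10^6 → turbulent
ε/D = 0.0015/437 = 3.43×10^-6
Haaland: f = 0.01115
h_f = f(L/D)V²/(2g) = 0.01115·(1130/0.437)·3.020²/(2·9.81) = 13.41 m

h_f ≈ 13.4 m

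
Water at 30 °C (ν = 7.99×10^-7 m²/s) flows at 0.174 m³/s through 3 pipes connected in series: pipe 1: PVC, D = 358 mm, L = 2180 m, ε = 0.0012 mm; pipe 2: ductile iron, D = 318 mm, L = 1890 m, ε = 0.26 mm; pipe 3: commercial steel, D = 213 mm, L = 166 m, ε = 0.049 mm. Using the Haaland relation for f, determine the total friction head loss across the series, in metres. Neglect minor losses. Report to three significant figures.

Pipe 1: V = 1.729 m/s, Re = 7.75×10^5, ε/D = 3.35×10^-6, f = 0.01215, h_1 = f(L/D)V²/2g = 11.26 m
Pipe 2: V = 2.191 m/s, Re = 8.72×10^5, ε/D = 8.18×10^-4, f = 0.01910, h_2 = f(L/D)V²/2g = 27.77 m
Pipe 3: V = 4.883 m/s, Re = 1.30×10^6, ε/D = 2.30×10^-4, f = 0.01476, h_3 = f(L/D)V²/2g = 13.98 m
Series → Q common, losses add: H = Σh = 53.01 m

H ≈ 53.0 m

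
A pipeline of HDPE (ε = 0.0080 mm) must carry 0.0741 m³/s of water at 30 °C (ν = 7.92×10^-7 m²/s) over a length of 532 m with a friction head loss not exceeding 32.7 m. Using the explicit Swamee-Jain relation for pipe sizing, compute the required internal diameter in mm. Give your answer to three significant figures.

Swamee-Jain (Type III): D = 0.66·[ε^1.25·(LQ²/(gh_f))^4.75 + ν·Q^9.4·(L/(gh_f))^5.2]^0.04
LQ²/(gh_f) = 0.009106; L/(gh_f) = 1.658
Term 1 = ε^1.25·(…)^4.75 = 8.62×10^-17; Term 2 = ν·Q^9.4·(…)^5.2 = 2.61×10^-16
D = 0.66·(8.62×10^-17 + 2.61×10^-16)^0.04 = 0.1589 m = 159 mm
Check: V = 3.74 m/s, Re = 7.50×10^5, f = 0.01313, h_f = 31.2 m ≈ 32.7 m ✓

D ≈ 159 mm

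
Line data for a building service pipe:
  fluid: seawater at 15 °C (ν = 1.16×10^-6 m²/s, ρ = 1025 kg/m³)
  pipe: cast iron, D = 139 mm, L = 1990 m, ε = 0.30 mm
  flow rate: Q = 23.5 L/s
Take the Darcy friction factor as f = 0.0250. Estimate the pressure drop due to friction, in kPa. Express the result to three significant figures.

V = 4Q/(πD²) = 4·0.0235/(π·0.139²) = 1.549 m/s
h_f = f(L/D)V²/(2g) = 0.02500·(1990/0.139)·1.549²/(2·9.81) = 43.75 m
Δp = ρg·h_f = 1025·9.81·43.75 = 439.9 kPa

Δp ≈ 440 kPa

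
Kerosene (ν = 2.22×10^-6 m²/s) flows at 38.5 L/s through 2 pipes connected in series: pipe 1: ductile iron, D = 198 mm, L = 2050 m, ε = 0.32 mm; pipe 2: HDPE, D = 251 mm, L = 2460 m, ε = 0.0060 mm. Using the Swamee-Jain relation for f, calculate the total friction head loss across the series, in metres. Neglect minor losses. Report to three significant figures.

H ≈ 25.5 m

Pipe 1: V = 1.250 m/s, Re = 1.12×10^5, ε/D = 0.00162, f = 0.02410, h_1 = f(L/D)V²/2g = 19.88 m
Pipe 2: V = 0.7781 m/s, Re = 8.80×10^4, ε/D = 2.39×10^-5, f = 0.01849, h_2 = f(L/D)V²/2g = 5.591 m
Series → Q common, losses add: H = Σh = 25.47 m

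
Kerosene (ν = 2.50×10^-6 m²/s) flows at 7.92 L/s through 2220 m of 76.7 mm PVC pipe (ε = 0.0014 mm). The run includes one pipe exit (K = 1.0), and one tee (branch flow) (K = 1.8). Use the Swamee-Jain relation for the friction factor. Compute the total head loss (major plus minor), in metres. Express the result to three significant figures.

V = 4Q/(πD²) = 1.714 m/s; V²/2g = 0.1498 m
Re = 5.26×10^4, ε/D = 1.83×10^-5 → f = 0.02060 (Swamee-Jain)
Major: h_f = f(L/D)·V²/2g = 0.02060·28944·0.1498 = 89.31 m
Minor: ΣK = 2.80; h_m = ΣK·V²/2g = 0.4193 m
Total H_L = 89.31 + 0.4193 = 89.73 m

H_L ≈ 89.7 m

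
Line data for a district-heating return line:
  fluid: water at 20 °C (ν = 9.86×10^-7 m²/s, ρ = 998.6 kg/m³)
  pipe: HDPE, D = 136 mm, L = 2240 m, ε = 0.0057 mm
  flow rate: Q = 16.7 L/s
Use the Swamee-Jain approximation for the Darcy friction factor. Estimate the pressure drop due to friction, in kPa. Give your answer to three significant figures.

Δp ≈ 180 kPa

V = 4Q/(πD²) = 4·0.0167/(π·0.136²) = 1.150 m/s
Re = VD/ν = 1.150·0.136/9.86×10^-7 = 1.59×10^5 → turbulent
ε/D = 0.0057/136 = 4.19×10^-5
Swamee-Jain: f = 0.01659
h_f = f(L/D)V²/(2g) = 0.01659·(2240/0.136)·1.150²/(2·9.81) = 18.40 m
Δp = ρg·h_f = 998.6·9.81·18.40 = 180.3 kPa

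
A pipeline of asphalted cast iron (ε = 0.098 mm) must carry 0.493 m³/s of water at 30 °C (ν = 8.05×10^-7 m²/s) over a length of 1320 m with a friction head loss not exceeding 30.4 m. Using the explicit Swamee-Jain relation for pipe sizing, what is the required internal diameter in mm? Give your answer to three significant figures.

D ≈ 425 mm

Swamee-Jain (Type III): D = 0.66·[ε^1.25·(LQ²/(gh_f))^4.75 + ν·Q^9.4·(L/(gh_f))^5.2]^0.04
LQ²/(gh_f) = 1.076; L/(gh_f) = 4.426
Term 1 = ε^1.25·(…)^4.75 = 1.38×10^-5; Term 2 = ν·Q^9.4·(…)^5.2 = 2.39×10^-6
D = 0.66·(1.38×10^-5 + 2.39×10^-6)^0.04 = 0.4245 m = 425 mm
Check: V = 3.48 m/s, Re = 1.84×10^6, f = 0.01472, h_f = 28.3 m ≈ 30.4 m ✓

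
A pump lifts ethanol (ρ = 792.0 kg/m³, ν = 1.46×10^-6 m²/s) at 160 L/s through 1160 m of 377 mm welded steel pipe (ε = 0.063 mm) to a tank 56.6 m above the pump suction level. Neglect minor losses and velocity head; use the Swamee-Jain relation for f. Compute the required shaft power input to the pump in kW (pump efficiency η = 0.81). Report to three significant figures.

P_shaft ≈ 94.6 kW

V = 4Q/(πD²) = 1.433 m/s; Re = 3.70×10^5; ε/D = 1.67×10^-4; f = 0.01566
h_f = f(L/D)V²/2g = 5.046 m
Total head H = z + h_f = 56.6 + 5.046 = 61.65 m
P_hyd = ρgQH = 792.0·9.81·0.160·61.65 = 76.63 kW
P_shaft = P_hyd/η = 76.63/0.81 = 94.61 kW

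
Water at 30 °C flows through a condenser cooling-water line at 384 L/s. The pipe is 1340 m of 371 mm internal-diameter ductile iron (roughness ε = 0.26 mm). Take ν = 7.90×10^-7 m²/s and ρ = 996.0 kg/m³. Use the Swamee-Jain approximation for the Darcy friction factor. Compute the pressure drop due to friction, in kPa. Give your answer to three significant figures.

Δp ≈ 417 kPa

V = 4Q/(πD²) = 4·0.384/(π·0.371²) = 3.552 m/s
Re = VD/ν = 3.552·0.371/7.90×10^-7 = 1.67×10^6 → turbulent
ε/D = 0.26/371 = 7.01×10^-4
Swamee-Jain: f = 0.01835
h_f = f(L/D)V²/(2g) = 0.01835·(1340/0.371)·3.552²/(2·9.81) = 42.63 m
Δp = ρg·h_f = 996.0·9.81·42.63 = 416.5 kPa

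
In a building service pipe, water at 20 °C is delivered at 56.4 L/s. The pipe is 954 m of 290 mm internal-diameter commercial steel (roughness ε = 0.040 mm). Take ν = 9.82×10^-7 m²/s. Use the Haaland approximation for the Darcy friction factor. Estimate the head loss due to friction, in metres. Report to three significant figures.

V = 4Q/(πD²) = 4·0.0564/(π·0.290²) = 0.8539 m/s
Re = VD/ν = 0.8539·0.290/9.82×10^-7 = 2.52×10^5 → turbulent
ε/D = 0.040/290 = 1.38×10^-4
Haaland: f = 0.01592
h_f = f(L/D)V²/(2g) = 0.01592·(954/0.290)·0.8539²/(2·9.81) = 1.946 m

h_f ≈ 1.95 m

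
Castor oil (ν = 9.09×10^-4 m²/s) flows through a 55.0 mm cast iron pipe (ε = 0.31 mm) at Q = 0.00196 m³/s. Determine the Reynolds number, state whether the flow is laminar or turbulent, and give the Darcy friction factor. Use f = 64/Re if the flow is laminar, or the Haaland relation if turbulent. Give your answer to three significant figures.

V = 4Q/(πD²) = 0.8250 m/s
Re = VD/ν = 0.8250·0.0550/9.09×10^-4 = 49.9
Re < 2300 → laminar → f = 64/Re = 1.282

Re ≈ 49.9; laminar; f = 64/Re ≈ 1.28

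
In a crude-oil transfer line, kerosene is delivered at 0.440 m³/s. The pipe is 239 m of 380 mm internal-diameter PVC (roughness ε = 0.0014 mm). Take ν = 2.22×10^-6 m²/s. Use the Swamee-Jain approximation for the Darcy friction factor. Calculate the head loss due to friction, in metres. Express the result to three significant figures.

V = 4Q/(πD²) = 4·0.440/(π·0.380²) = 3.880 m/s
Re = VD/ν = 3.880·0.380/2.22×10^-6 = 6.64×10^5 → turbulent
ε/D = 0.0014/380 = 3.68×10^-6
Swamee-Jain: f = 0.01252
h_f = f(L/D)V²/(2g) = 0.01252·(239/0.380)·3.880²/(2·9.81) = 6.042 m

h_f ≈ 6.04 m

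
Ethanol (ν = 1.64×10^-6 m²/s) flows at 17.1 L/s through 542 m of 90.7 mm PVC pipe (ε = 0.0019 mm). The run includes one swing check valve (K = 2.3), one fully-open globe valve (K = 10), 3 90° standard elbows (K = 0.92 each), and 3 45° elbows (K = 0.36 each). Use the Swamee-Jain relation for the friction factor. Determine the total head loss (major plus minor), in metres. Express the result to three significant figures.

V = 4Q/(πD²) = 2.647 m/s; V²/2g = 0.3570 m
Re = 1.46×10^5, ε/D = 2.09×10^-5 → f = 0.01668 (Swamee-Jain)
Major: h_f = f(L/D)·V²/2g = 0.01668·5976·0.3570 = 35.59 m
Minor: ΣK = 16.1; h_m = ΣK·V²/2g = 5.762 m
Total H_L = 35.59 + 5.762 = 41.35 m

H_L ≈ 41.3 m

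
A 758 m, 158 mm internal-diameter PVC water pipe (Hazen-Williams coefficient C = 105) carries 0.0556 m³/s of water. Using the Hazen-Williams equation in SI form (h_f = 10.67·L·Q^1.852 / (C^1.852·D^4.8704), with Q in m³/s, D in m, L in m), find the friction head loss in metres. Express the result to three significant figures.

h_f ≈ 55.4 m

h_f = 10.67·758·0.0556^1.852 / (105^1.852·0.158^4.8704) = 55.38 m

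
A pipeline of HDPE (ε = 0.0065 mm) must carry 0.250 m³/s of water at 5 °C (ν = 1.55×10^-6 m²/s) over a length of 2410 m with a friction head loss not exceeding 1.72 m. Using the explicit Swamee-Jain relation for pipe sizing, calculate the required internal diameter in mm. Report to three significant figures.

Swamee-Jain (Type III): D = 0.66·[ε^1.25·(LQ²/(gh_f))^4.75 + ν·Q^9.4·(L/(gh_f))^5.2]^0.04
LQ²/(gh_f) = 8.927; L/(gh_f) = 142.8
Term 1 = ε^1.25·(…)^4.75 = 0.0108; Term 2 = ν·Q^9.4·(…)^5.2 = 0.545
D = 0.66·(0.0108 + 0.545)^0.04 = 0.6447 m = 645 mm
Check: V = 0.766 m/s, Re = 3.19×10^5, f = 0.01434, h_f = 1.60 m ≈ 1.72 m ✓

D ≈ 645 mm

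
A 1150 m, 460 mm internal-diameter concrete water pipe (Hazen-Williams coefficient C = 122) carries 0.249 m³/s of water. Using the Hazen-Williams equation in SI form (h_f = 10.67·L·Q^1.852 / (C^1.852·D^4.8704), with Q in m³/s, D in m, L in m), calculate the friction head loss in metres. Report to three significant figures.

h_f ≈ 5.61 m

h_f = 10.67·1150·0.249^1.852 / (122^1.852·0.460^4.8704) = 5.613 m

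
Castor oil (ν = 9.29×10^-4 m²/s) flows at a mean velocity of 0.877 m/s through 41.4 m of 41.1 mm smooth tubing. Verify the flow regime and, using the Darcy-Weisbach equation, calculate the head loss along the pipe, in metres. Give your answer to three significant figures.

h_f ≈ 65.1 m

Re = VD/ν = 0.877·0.04110/9.29×10^-4 = 38.8 → laminar (Re < 2300)
f = 64/Re = 1.650
h_f = f(L/D)V²/(2g) = 1.650·(41.4/0.04110)·0.877²/(2·9.81) = 65.13 m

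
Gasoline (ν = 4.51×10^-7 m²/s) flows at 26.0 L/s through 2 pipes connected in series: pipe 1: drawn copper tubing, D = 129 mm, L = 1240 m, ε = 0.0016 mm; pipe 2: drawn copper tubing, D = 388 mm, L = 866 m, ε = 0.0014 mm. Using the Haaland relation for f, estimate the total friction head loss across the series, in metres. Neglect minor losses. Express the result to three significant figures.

Pipe 1: V = 1.989 m/s, Re = 5.69×10^5, ε/D = 1.24×10^-5, f = 0.01292, h_1 = f(L/D)V²/2g = 25.05 m
Pipe 2: V = 0.2199 m/s, Re = 1.89×10^5, ε/D = 3.61×10^-6, f = 0.01569, h_2 = f(L/D)V²/2g = 0.08630 m
Series → Q common, losses add: H = Σh = 25.14 m

H ≈ 25.1 m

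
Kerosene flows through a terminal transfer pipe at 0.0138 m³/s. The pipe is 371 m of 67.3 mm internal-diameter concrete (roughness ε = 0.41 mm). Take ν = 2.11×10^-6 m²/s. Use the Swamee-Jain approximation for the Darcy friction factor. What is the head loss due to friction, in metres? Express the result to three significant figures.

V = 4Q/(πD²) = 4·0.0138/(π·0.0673²) = 3.879 m/s
Re = VD/ν = 3.879·0.0673/2.11×10^-6 = 1.24×10^5 → turbulent
ε/D = 0.41/67.3 = 0.00609
Swamee-Jain: f = 0.03316
h_f = f(L/D)V²/(2g) = 0.03316·(371/0.0673)·3.879²/(2·9.81) = 140.2 m

h_f ≈ 140 m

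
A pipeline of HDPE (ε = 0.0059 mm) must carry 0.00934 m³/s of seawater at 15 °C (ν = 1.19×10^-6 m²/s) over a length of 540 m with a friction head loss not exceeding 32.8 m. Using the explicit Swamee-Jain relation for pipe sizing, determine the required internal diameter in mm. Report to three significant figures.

Swamee-Jain (Type III): D = 0.66·[ε^1.25·(LQ²/(gh_f))^4.75 + ν·Q^9.4·(L/(gh_f))^5.2]^0.04
LQ²/(gh_f) = 1.464×10^-4; L/(gh_f) = 1.678
Term 1 = ε^1.25·(…)^4.75 = 1.78×10^-25; Term 2 = ν·Q^9.4·(…)^5.2 = 1.47×10^-24
D = 0.66·(1.78×10^-25 + 1.47×10^-24)^0.04 = 0.07382 m = 73.8 mm
Check: V = 2.18 m/s, Re = 1.35×10^5, f = 0.01735, h_f = 30.8 m ≈ 32.8 m ✓

D ≈ 73.8 mm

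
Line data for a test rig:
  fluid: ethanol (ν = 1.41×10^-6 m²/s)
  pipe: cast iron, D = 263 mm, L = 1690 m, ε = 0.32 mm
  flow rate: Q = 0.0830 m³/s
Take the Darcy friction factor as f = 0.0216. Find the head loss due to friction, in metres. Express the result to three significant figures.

h_f ≈ 16.5 m

V = 4Q/(πD²) = 4·0.0830/(π·0.263²) = 1.528 m/s
h_f = f(L/D)V²/(2g) = 0.02160·(1690/0.263)·1.528²/(2·9.81) = 16.51 m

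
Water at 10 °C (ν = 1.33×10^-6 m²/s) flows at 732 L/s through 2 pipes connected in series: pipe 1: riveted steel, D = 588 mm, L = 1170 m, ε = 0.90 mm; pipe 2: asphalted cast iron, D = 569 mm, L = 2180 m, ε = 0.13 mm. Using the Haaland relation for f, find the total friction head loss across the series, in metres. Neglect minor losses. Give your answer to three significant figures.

Pipe 1: V = 2.696 m/s, Re = 1.19×10^6, ε/D = 0.00153, f = 0.02205, h_1 = f(L/D)V²/2g = 16.25 m
Pipe 2: V = 2.879 m/s, Re = 1.23×10^6, ε/D = 2.28×10^-4, f = 0.01477, h_2 = f(L/D)V²/2g = 23.91 m
Series → Q common, losses add: H = Σh = 40.15 m

H ≈ 40.2 m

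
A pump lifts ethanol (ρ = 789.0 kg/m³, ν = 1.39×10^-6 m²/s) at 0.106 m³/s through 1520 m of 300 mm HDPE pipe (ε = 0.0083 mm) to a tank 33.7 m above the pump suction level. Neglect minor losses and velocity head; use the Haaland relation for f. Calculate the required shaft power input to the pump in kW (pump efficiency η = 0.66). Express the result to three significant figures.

P_shaft ≈ 52.3 kW

V = 4Q/(πD²) = 1.500 m/s; Re = 3.24×10^5; ε/D = 2.77×10^-5; f = 0.01439
h_f = f(L/D)V²/2g = 8.356 m
Total head H = z + h_f = 33.7 + 8.356 = 42.06 m
P_hyd = ρgQH = 789.0·9.81·0.106·42.06 = 34.50 kW
P_shaft = P_hyd/η = 34.50/0.66 = 52.28 kW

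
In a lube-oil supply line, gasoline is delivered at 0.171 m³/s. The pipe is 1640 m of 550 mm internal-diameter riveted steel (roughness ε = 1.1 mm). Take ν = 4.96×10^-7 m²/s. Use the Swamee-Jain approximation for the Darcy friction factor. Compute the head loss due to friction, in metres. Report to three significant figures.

V = 4Q/(πD²) = 4·0.171/(π·0.550²) = 0.7197 m/s
Re = VD/ν = 0.7197·0.550/4.96×10^-7 = 7.98×10^5 → turbulent
ε/D = 1.1/550 = 0.00200
Swamee-Jain: f = 0.02374
h_f = f(L/D)V²/(2g) = 0.02374·(1640/0.550)·0.7197²/(2·9.81) = 1.869 m

h_f ≈ 1.87 m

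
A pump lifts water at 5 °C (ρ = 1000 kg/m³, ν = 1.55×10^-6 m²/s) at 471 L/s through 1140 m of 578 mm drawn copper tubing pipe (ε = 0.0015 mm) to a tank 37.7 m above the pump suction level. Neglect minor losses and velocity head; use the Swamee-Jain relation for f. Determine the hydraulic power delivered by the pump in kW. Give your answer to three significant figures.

P_hyd ≈ 193 kW

V = 4Q/(πD²) = 1.795 m/s; Re = 6.69×10^5; ε/D = 2.60×10^-6; f = 0.01248
h_f = f(L/D)V²/2g = 4.044 m
Total head H = z + h_f = 37.7 + 4.044 = 41.74 m
P_hyd = ρgQH = 1000·9.81·0.471·41.74 = 192.9 kW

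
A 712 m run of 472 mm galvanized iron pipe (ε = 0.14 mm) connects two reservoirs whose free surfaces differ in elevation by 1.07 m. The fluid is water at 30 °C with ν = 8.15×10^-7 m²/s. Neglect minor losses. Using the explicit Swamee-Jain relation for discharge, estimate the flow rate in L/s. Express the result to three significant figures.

Q ≈ 162 L/s

Swamee-Jain (Type II): Q = -0.965·√(gD⁵h_f/L)·ln[ε/(3.7D) + √(3.17ν²L/(gD³h_f))]
√(gD⁵h_f/L) = √(9.81·0.472⁵·1.07/712) = 0.01858
ε/(3.7D) = 8.02×10^-5; √(3.17ν²L/(gD³h_f)) = 3.69×10^-5
Q = -0.965·0.01858·ln(1.170×10^-4) = 0.1624 m³/s
Check: V = 0.928 m/s, Re = 5.37×10^5, f = 0.01627, h_f = 1.08 m ≈ 1.07 m ✓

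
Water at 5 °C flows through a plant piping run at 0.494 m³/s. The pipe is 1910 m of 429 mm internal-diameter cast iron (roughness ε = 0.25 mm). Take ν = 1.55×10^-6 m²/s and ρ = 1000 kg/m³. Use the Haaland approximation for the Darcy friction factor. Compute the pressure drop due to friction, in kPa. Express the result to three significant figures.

V = 4Q/(πD²) = 4·0.494/(π·0.429²) = 3.418 m/s
Re = VD/ν = 3.418·0.429/1.55×10^-6 = 9.46×10^5 → turbulent
ε/D = 0.25/429 = 5.83×10^-4
Haaland: f = 0.01774
h_f = f(L/D)V²/(2g) = 0.01774·(1910/0.429)·3.418²/(2·9.81) = 47.02 m
Δp = ρg·h_f = 1000·9.81·47.02 = 461.2 kPa

Δp ≈ 461 kPa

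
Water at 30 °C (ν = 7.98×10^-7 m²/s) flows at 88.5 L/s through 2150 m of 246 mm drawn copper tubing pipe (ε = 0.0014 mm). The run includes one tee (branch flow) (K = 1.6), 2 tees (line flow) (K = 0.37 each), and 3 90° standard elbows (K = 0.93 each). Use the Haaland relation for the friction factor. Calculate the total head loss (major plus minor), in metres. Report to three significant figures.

V = 4Q/(πD²) = 1.862 m/s; V²/2g = 0.1767 m
Re = 5.74×10^5, ε/D = 5.69×10^-6 → f = 0.01282 (Haaland)
Major: h_f = f(L/D)·V²/2g = 0.01282·8740·0.1767 = 19.79 m
Minor: ΣK = 5.13; h_m = ΣK·V²/2g = 0.9065 m
Total H_L = 19.79 + 0.9065 = 20.70 m

H_L ≈ 20.7 m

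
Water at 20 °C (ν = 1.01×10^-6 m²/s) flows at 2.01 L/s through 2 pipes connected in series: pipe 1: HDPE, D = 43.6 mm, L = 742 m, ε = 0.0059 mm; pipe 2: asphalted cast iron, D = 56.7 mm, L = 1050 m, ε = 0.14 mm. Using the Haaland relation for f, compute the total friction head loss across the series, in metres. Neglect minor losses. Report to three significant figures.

H ≈ 48.7 m

Pipe 1: V = 1.346 m/s, Re = 5.81×10^4, ε/D = 1.35×10^-4, f = 0.02046, h_1 = f(L/D)V²/2g = 32.16 m
Pipe 2: V = 0.7960 m/s, Re = 4.47×10^4, ε/D = 0.00247, f = 0.02760, h_2 = f(L/D)V²/2g = 16.51 m
Series → Q common, losses add: H = Σh = 48.67 m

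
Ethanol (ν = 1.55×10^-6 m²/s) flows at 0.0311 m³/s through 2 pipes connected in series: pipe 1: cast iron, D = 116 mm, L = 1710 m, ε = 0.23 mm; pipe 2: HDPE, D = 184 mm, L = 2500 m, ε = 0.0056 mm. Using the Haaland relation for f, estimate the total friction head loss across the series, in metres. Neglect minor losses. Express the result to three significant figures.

H ≈ 173 m

Pipe 1: V = 2.943 m/s, Re = 2.20×10^5, ε/D = 0.00198, f = 0.02413, h_1 = f(L/D)V²/2g = 157.0 m
Pipe 2: V = 1.170 m/s, Re = 1.39×10^5, ε/D = 3.04×10^-5, f = 0.01682, h_2 = f(L/D)V²/2g = 15.93 m
Series → Q common, losses add: H = Σh = 173.0 m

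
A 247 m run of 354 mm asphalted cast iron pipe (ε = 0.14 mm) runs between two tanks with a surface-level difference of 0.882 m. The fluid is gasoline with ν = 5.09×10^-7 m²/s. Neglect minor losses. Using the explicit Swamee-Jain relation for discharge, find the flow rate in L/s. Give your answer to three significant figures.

Q ≈ 121 L/s

Swamee-Jain (Type II): Q = -0.965·√(gD⁵h_f/L)·ln[ε/(3.7D) + √(3.17ν²L/(gD³h_f))]
√(gD⁵h_f/L) = √(9.81·0.354⁵·0.882/247) = 0.01395
ε/(3.7D) = 1.07×10^-4; √(3.17ν²L/(gD³h_f)) = 2.30×10^-5
Q = -0.965·0.01395·ln(1.299×10^-4) = 0.1205 m³/s
Check: V = 1.22 m/s, Re = 8.52×10^5, f = 0.01665, h_f = 0.888 m ≈ 0.882 m ✓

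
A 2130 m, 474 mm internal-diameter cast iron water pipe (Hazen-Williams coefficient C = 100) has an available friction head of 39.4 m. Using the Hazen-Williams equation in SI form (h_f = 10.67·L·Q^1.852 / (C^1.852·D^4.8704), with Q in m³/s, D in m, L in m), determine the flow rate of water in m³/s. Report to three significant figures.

Rearranging: Q = [h_f·C^1.852·D^4.8704 / (10.67·L)]^(1/1.852)
Q = [39.4·100^1.852·0.474^4.8704 / (10.67·2130)]^0.540 = 0.4534 m³/s

Q ≈ 0.453 m³/s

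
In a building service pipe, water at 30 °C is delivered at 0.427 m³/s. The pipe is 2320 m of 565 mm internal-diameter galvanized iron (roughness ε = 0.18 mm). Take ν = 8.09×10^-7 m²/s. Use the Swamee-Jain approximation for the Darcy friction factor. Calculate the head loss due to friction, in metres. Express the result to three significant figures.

h_f ≈ 9.60 m

V = 4Q/(πD²) = 4·0.427/(π·0.565²) = 1.703 m/s
Re = VD/ν = 1.703·0.565/8.09×10^-7 = 1.19×10^6 → turbulent
ε/D = 0.18/565 = 3.19×10^-4
Swamee-Jain: f = 0.01581
h_f = f(L/D)V²/(2g) = 0.01581·(2320/0.565)·1.703²/(2·9.81) = 9.599 m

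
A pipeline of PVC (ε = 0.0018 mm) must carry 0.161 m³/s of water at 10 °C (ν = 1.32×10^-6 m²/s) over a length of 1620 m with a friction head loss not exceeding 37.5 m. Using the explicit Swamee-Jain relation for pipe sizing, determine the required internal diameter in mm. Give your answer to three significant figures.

D ≈ 263 mm

Swamee-Jain (Type III): D = 0.66·[ε^1.25·(LQ²/(gh_f))^4.75 + ν·Q^9.4·(L/(gh_f))^5.2]^0.04
LQ²/(gh_f) = 0.1141; L/(gh_f) = 4.404
Term 1 = ε^1.25·(…)^4.75 = 2.20×10^-12; Term 2 = ν·Q^9.4·(…)^5.2 = 1.03×10^-10
D = 0.66·(2.20×10^-12 + 1.03×10^-10)^0.04 = 0.2633 m = 263 mm
Check: V = 2.96 m/s, Re = 5.90×10^5, f = 0.01283, h_f = 35.2 m ≈ 37.5 m ✓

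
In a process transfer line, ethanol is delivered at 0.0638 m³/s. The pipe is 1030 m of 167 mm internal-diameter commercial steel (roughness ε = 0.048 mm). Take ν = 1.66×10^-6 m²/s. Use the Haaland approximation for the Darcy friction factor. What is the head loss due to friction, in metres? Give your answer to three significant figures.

h_f ≈ 44.7 m

V = 4Q/(πD²) = 4·0.0638/(π·0.167²) = 2.913 m/s
Re = VD/ν = 2.913·0.167/1.66×10^-6 = 2.93×10^5 → turbulent
ε/D = 0.048/167 = 2.87×10^-4
Haaland: f = 0.01675
h_f = f(L/D)V²/(2g) = 0.01675·(1030/0.167)·2.913²/(2·9.81) = 44.67 m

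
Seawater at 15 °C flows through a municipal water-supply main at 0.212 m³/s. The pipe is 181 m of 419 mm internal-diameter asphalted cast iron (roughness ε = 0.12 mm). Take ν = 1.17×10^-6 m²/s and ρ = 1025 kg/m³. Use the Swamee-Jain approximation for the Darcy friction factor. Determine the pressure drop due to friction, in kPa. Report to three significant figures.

Δp ≈ 8.46 kPa

V = 4Q/(πD²) = 4·0.212/(π·0.419²) = 1.538 m/s
Re = VD/ν = 1.538·0.419/1.17×10^-6 = 5.51×10^5 → turbulent
ε/D = 0.12/419 = 2.86×10^-4
Swamee-Jain: f = 0.01616
h_f = f(L/D)V²/(2g) = 0.01616·(181/0.419)·1.538²/(2·9.81) = 0.8409 m
Δp = ρg·h_f = 1025·9.81·0.8409 = 8.455 kPa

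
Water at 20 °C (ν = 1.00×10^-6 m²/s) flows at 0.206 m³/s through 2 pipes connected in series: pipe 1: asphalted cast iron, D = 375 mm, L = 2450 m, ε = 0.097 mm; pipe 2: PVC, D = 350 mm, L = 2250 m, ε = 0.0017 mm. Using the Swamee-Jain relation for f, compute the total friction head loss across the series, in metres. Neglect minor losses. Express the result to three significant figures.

H ≈ 36.6 m

Pipe 1: V = 1.865 m/s, Re = 6.99×10^5, ε/D = 2.59×10^-4, f = 0.01567, h_1 = f(L/D)V²/2g = 18.16 m
Pipe 2: V = 2.141 m/s, Re = 7.49×10^5, ε/D = 4.86×10^-6, f = 0.01229, h_2 = f(L/D)V²/2g = 18.47 m
Series → Q common, losses add: H = Σh = 36.62 m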